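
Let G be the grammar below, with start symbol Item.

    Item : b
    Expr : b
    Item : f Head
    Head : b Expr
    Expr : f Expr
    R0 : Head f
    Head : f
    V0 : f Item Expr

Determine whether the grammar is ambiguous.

Only Item, Head, Expr are reachable from Item; ignoring the rest: The reachable rules are right-linear with at most one rule per (nonterminal, next-terminal) pair. Each input token forces the next rule, so parsing is deterministic.

Unambiguous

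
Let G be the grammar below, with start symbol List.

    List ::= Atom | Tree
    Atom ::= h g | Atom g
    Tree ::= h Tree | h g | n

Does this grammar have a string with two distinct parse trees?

Ambiguous

Witness: h g

Derivation 1: List ⇒ Atom ⇒ h g
Derivation 2: List ⇒ Tree ⇒ h g

Two distinct leftmost derivations for the same string.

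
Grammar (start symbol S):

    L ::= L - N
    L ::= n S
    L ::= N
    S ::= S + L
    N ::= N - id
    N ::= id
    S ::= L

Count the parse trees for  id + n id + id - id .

Parse trees for id + n id + id - id:
  [S [S [L [N id]]] + [L [L n [S [S [L [N id]]] + [L [N id]]]] - [N id]]]
  [S [S [L [N id]]] + [L n [S [S [L [N id]]] + [L [L [N id]] - [N id]]]]]
  [S [S [L [N id]]] + [L n [S [S [L [N id]]] + [L [N [N id] - id]]]]]
  [S [S [S [L [N id]]] + [L n [S [L [N id]]]]] + [L [L [N id]] - [N id]]]
  [S [S [S [L [N id]]] + [L n [S [L [N id]]]]] + [L [N [N id] - id]]]

5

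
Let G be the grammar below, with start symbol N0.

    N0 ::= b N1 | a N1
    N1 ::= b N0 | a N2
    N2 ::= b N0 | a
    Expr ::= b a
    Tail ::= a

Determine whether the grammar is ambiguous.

Unambiguous

(Expr, Tail are unreachable from N0, so their rules don't affect L(N0).) Restricted to the reachable nonterminals, every rule has the form A → t or A → t B, and no two rules for the same A share a first terminal. The grammar encodes a DFA — one run per string.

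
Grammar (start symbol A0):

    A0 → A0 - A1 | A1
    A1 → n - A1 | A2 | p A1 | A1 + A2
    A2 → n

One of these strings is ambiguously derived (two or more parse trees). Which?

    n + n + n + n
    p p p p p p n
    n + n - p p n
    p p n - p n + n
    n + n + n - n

p p n - p n + n

n + n + n + n: 1 tree
p p p p p p n: 1 tree
n + n - p p n: 1 tree
p p n - p n + n: 7 trees
n + n + n - n: 1 tree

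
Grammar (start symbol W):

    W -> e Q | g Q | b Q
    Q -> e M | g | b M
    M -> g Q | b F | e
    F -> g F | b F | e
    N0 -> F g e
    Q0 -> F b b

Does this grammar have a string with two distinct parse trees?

Only W, Q, M, F are reachable from W; ignoring the rest: Each reachable nonterminal has at most one production per leading terminal, and all productions are right-linear; the derivation is determined token-by-token.

Unambiguous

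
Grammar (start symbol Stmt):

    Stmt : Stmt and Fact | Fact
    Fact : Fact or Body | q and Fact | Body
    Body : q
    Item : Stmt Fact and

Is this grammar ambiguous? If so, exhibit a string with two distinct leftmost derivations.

Ambiguous

Witness: q and q

Derivation 1: Stmt ⇒ Stmt and Fact ⇒ Fact and Fact ⇒ Body and Fact ⇒ q and Fact ⇒ q and Body ⇒ q and q
Derivation 2: Stmt ⇒ Fact ⇒ q and Fact ⇒ q and Body ⇒ q and q

Two distinct leftmost derivations for the same string.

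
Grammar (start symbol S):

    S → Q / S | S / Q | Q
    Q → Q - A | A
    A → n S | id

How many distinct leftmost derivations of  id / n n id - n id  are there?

Parse trees for id / n n id - n id:
  [S [Q [A id]] / [S [Q [Q [A n [S [Q [A n [S [Q [A id]]]]]]]] - [A n [S [Q [A id]]]]]]]
  [S [Q [A id]] / [S [Q [A n [S [Q [Q [A n [S [Q [A id]]]]] - [A n [S [Q [A id]]]]]]]]]]
  [S [Q [A id]] / [S [Q [A n [S [Q [A n [S [Q [Q [A id]] - [A n [S [Q [A id]]]]]]]]]]]]]
  [S [S [Q [A id]]] / [Q [Q [A n [S [Q [A n [S [Q [A id]]]]]]]] - [A n [S [Q [A id]]]]]]
  [S [S [Q [A id]]] / [Q [A n [S [Q [Q [A n [S [Q [A id]]]]] - [A n [S [Q [A id]]]]]]]]]
  [S [S [Q [A id]]] / [Q [A n [S [Q [A n [S [Q [Q [A id]] - [A n [S [Q [A id]]]]]]]]]]]]

6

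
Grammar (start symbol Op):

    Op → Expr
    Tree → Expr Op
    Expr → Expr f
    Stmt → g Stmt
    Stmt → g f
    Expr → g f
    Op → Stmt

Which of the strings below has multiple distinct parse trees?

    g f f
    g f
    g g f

g f

g f f: 1 tree
g f: 2 trees
g g f: 1 tree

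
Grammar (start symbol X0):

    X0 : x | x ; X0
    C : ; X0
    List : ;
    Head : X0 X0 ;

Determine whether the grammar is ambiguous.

Unambiguous

Only X0 is reachable from X0; ignoring the rest: Right-recursive list with a separator: after each atom, whether the separator follows determines the rule. One parse per string.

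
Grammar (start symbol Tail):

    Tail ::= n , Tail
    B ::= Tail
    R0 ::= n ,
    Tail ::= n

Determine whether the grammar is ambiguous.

Unambiguous

(R0, B are unreachable from Tail, so their rules don't affect L(Tail).) The reachable grammar is A → atom sep A | atom. Each atom is followed by either the separator (recurse) or end-of-string (stop) — no choice point.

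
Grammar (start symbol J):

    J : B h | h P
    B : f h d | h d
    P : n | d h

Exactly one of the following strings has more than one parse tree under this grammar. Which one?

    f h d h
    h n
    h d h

h d h

f h d h: 1 tree
h n: 1 tree
h d h: 2 trees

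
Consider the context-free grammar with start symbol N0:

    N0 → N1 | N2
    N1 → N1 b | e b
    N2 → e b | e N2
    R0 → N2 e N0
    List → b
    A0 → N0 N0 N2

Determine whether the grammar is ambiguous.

Ambiguous

Witness: e b

Derivation 1: N0 ⇒ N1 ⇒ e b
Derivation 2: N0 ⇒ N2 ⇒ e b

Two distinct leftmost derivations for the same string.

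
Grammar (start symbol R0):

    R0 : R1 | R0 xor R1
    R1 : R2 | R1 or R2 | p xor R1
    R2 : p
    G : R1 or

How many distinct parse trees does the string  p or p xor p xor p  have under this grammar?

Parse trees for p or p xor p xor p:
  [R0 [R0 [R1 [R1 [R2 p]] or [R2 p]]] xor [R1 p xor [R1 [R2 p]]]]
  [R0 [R0 [R0 [R1 [R1 [R2 p]] or [R2 p]]] xor [R1 [R2 p]]] xor [R1 [R2 p]]]

2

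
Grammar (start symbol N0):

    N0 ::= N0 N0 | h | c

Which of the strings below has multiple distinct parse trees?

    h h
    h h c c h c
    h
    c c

h h c c h c

h h: 1 tree
h h c c h c: 42 trees
h: 1 tree
c c: 1 tree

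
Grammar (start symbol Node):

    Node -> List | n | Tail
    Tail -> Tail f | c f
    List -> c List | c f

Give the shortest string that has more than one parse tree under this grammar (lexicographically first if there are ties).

c f

length 1: no string has ≥2 trees
length 2: c f has 2 parse trees

Two derivations of c f:
  Node ⇒ List ⇒ c f
  Node ⇒ Tail ⇒ c f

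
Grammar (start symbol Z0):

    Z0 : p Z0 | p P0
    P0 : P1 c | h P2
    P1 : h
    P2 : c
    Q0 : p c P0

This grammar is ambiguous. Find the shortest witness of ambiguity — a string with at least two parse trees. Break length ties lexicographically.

length 3: p h c has 2 parse trees

Two derivations of p h c:
  Z0 ⇒ p P0 ⇒ p P1 c ⇒ p h c
  Z0 ⇒ p P0 ⇒ p h P2 ⇒ p h c

p h c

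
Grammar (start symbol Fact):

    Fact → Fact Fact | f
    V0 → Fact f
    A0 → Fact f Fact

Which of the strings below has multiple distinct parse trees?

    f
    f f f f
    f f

f f f f

f: 1 tree
f f f f: 5 trees
f f: 1 tree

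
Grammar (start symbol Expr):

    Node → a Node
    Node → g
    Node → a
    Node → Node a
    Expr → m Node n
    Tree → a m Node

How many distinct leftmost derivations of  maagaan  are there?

6

Parse trees for maagaan:
  [Expr m [Node a [Node a [Node [Node [Node g] a] a]]] n]
  [Expr m [Node a [Node [Node a [Node [Node g] a]] a]] n]
  [Expr m [Node a [Node [Node [Node a [Node g]] a] a]] n]
  [Expr m [Node [Node a [Node a [Node [Node g] a]]] a] n]
  [Expr m [Node [Node a [Node [Node a [Node g]] a]] a] n]
  [Expr m [Node [Node [Node a [Node a [Node g]]] a] a] n]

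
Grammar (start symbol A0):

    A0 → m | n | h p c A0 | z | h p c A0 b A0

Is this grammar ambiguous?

Ambiguous

Witness: h p c h p c m b m

Derivation 1: A0 ⇒ h p c A0 ⇒ h p c h p c A0 b A0 ⇒ h p c h p c m b A0 ⇒ h p c h p c m b m
Derivation 2: A0 ⇒ h p c A0 b A0 ⇒ h p c h p c A0 b A0 ⇒ h p c h p c m b A0 ⇒ h p c h p c m b m

Two distinct leftmost derivations for the same string.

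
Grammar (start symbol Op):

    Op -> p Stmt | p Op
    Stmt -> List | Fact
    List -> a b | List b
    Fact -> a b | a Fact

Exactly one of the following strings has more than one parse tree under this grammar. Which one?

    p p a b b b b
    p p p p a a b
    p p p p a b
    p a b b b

p p a b b b b: 1 tree
p p p p a a b: 1 tree
p p p p a b: 2 trees
p a b b b: 1 tree

p p p p a b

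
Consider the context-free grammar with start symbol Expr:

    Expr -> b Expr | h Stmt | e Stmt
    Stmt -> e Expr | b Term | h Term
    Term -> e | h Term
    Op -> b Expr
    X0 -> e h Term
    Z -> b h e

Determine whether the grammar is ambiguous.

Unambiguous

Only Expr, Stmt, Term are reachable from Expr; ignoring the rest: Restricted to the reachable nonterminals, every rule has the form A → t or A → t B, and no two rules for the same A share a first terminal. The grammar encodes a DFA — one run per string.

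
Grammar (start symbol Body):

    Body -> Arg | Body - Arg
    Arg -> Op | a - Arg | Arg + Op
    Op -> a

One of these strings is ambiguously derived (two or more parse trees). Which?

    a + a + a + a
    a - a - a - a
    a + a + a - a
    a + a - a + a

a - a - a - a

a + a + a + a: 1 tree
a - a - a - a: 8 trees
a + a + a - a: 1 tree
a + a - a + a: 1 tree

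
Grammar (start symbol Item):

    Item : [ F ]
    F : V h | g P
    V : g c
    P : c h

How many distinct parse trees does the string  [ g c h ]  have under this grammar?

Parse trees for [ g c h ]:
  [Item [ [F [V g c] h] ]]
  [Item [ [F g [P c h]] ]]

2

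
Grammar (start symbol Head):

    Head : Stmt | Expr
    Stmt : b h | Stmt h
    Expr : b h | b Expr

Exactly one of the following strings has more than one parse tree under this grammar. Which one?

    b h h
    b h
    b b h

b h

b h h: 1 tree
b h: 2 trees
b b h: 1 tree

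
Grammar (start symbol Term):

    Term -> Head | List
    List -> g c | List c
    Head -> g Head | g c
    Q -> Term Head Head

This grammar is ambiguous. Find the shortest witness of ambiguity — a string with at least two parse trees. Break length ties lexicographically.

g c

length 2: g c has 2 parse trees

Two derivations of g c:
  Term ⇒ Head ⇒ g c
  Term ⇒ List ⇒ g c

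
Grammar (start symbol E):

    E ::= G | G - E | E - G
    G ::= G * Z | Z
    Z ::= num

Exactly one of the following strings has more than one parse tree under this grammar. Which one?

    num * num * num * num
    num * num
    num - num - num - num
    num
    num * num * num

num * num * num * num: 1 tree
num * num: 1 tree
num - num - num - num: 8 trees
num: 1 tree
num * num * num: 1 tree

num - num - num - num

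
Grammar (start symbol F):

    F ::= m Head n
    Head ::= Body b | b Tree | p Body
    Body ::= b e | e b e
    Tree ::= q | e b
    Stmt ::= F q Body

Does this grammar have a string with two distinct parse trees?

Ambiguous

Witness: m b e b n

Derivation 1: F ⇒ m Head n ⇒ m Body b n ⇒ m b e b n
Derivation 2: F ⇒ m Head n ⇒ m b Tree n ⇒ m b e b n

Two distinct leftmost derivations for the same string.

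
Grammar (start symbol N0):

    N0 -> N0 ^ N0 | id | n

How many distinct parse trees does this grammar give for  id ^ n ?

1

Parse trees for id ^ n:
  [N0 [N0 id] ^ [N0 n]]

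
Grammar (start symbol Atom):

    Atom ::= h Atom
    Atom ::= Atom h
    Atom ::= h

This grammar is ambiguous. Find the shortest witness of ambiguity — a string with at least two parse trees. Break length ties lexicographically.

length 1: no string has ≥2 trees
length 2: h h has 2 parse trees

Two derivations of h h:
  Atom ⇒ h Atom ⇒ h h
  Atom ⇒ Atom h ⇒ h h

h h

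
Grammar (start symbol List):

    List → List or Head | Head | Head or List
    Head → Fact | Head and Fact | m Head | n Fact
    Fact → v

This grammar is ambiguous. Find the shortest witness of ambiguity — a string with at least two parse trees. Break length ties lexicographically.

length 1: no string has ≥2 trees
length 2: no string has ≥2 trees
length 3: v or v has 2 parse trees

Two derivations of v or v:
  List ⇒ List or Head ⇒ Head or Head ⇒ Fact or Head ⇒ v or Head ⇒ v or Fact ⇒ v or v
  List ⇒ Head or List ⇒ Fact or List ⇒ v or List ⇒ v or Head ⇒ v or Fact ⇒ v or v

v or v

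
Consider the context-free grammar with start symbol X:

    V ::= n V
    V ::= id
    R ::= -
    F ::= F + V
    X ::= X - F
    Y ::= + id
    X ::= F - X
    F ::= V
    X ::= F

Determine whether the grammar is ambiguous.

Witness: id - id

Derivation 1: X ⇒ X - F ⇒ F - F ⇒ V - F ⇒ id - F ⇒ id - V ⇒ id - id
Derivation 2: X ⇒ F - X ⇒ V - X ⇒ id - X ⇒ id - F ⇒ id - V ⇒ id - id

Two distinct leftmost derivations for the same string.

Ambiguous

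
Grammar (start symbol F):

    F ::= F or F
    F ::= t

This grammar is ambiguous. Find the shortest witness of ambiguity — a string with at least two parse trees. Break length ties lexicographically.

length 1: no string has ≥2 trees
length 3: no string has ≥2 trees
length 5: t or t or t has 2 parse trees

Two derivations of t or t or t:
  F ⇒ F or F ⇒ F or F or F ⇒ t or F or F ⇒ t or t or F ⇒ t or t or t
  F ⇒ F or F ⇒ t or F ⇒ t or F or F ⇒ t or t or F ⇒ t or t or t

t or t or t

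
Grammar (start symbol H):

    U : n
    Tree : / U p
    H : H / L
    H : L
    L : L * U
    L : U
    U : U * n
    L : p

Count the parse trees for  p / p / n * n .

Parse trees for p / p / n * n:
  [H [H [H [L p]] / [L p]] / [L [L [U n]] * [U n]]]
  [H [H [H [L p]] / [L p]] / [L [U [U n] * n]]]

2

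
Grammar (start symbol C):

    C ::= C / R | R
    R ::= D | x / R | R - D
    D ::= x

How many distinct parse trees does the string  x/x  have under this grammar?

Parse trees for x/x:
  [C [C [R [D x]]] / [R [D x]]]
  [C [R x / [R [D x]]]]

2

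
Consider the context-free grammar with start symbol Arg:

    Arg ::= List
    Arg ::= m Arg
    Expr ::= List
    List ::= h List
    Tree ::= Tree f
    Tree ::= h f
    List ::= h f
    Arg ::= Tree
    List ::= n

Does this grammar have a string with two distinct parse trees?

Witness: h f

Derivation 1: Arg ⇒ List ⇒ h f
Derivation 2: Arg ⇒ Tree ⇒ h f

Two distinct leftmost derivations for the same string.

Ambiguous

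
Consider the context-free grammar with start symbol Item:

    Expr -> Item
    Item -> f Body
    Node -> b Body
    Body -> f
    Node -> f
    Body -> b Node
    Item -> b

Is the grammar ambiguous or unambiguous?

(Expr is unreachable from Item, so its rules don't affect L(Item).) Restricted to the reachable nonterminals, every rule has the form A → t or A → t B, and no two rules for the same A share a first terminal. The grammar encodes a DFA — one run per string.

Unambiguous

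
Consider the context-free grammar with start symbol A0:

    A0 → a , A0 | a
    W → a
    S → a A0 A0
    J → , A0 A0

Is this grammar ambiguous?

Unambiguous

Only A0 is reachable from A0; ignoring the rest: The reachable grammar is A → atom sep A | atom. Each atom is followed by either the separator (recurse) or end-of-string (stop) — no choice point.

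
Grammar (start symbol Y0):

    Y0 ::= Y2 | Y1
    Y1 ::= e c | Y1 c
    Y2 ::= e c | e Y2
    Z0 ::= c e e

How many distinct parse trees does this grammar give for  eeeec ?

1

Parse trees for eeeec:
  [Y0 [Y2 e [Y2 e [Y2 e [Y2 e c]]]]]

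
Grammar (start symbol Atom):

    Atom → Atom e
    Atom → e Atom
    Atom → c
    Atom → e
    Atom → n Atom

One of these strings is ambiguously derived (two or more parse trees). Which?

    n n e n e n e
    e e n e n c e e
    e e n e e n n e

e e n e n c e e

n n e n e n e: 1 tree
e e n e n c e e: 21 trees
e e n e e n n e: 1 tree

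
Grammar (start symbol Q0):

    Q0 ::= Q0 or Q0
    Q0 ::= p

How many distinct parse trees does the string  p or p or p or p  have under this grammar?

5

Parse trees for p or p or p or p:
  [Q0 [Q0 p] or [Q0 [Q0 p] or [Q0 [Q0 p] or [Q0 p]]]]
  [Q0 [Q0 p] or [Q0 [Q0 [Q0 p] or [Q0 p]] or [Q0 p]]]
  [Q0 [Q0 [Q0 p] or [Q0 p]] or [Q0 [Q0 p] or [Q0 p]]]
  [Q0 [Q0 [Q0 p] or [Q0 [Q0 p] or [Q0 p]]] or [Q0 p]]
  [Q0 [Q0 [Q0 [Q0 p] or [Q0 p]] or [Q0 p]] or [Q0 p]]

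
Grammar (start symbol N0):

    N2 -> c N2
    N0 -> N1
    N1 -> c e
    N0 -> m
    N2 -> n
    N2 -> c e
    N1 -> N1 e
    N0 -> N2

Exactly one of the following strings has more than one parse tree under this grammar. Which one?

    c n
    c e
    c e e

c e

c n: 1 tree
c e: 2 trees
c e e: 1 tree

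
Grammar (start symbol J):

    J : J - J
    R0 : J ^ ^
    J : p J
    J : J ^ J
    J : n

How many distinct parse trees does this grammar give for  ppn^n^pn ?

Parse trees for ppn^n^pn (showing first 6 of 9):
  [J p [J p [J [J n] ^ [J [J n] ^ [J p [J n]]]]]]
  [J p [J p [J [J [J n] ^ [J n]] ^ [J p [J n]]]]]
  [J p [J [J p [J n]] ^ [J [J n] ^ [J p [J n]]]]]
  [J p [J [J p [J [J n] ^ [J n]]] ^ [J p [J n]]]]
  [J p [J [J [J p [J n]] ^ [J n]] ^ [J p [J n]]]]
  [J [J p [J p [J n]]] ^ [J [J n] ^ [J p [J n]]]]

9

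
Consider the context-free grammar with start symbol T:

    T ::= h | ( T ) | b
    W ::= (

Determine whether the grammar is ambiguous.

Unambiguous

Only T is reachable from T; ignoring the rest: L(T) is { openⁿ atom closeⁿ : n ≥ 0 }. The bracket depth fixes n, and the derivation is forced at every step.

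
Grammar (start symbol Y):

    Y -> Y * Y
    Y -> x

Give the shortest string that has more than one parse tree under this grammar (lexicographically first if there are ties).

length 1: no string has ≥2 trees
length 3: no string has ≥2 trees
length 5: x * x * x has 2 parse trees

Two derivations of x * x * x:
  Y ⇒ Y * Y ⇒ Y * Y * Y ⇒ x * Y * Y ⇒ x * x * Y ⇒ x * x * x
  Y ⇒ Y * Y ⇒ x * Y ⇒ x * Y * Y ⇒ x * x * Y ⇒ x * x * x

x * x * x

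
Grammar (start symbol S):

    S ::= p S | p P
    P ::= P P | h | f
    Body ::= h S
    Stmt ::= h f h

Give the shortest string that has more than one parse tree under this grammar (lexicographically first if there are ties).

length 2: no string has ≥2 trees
length 3: no string has ≥2 trees
length 4: p f f f has 2 parse trees

Two derivations of p f f f:
  S ⇒ p P ⇒ p P P ⇒ p P P P ⇒ p f P P ⇒ p f f P ⇒ p f f f
  S ⇒ p P ⇒ p P P ⇒ p f P ⇒ p f P P ⇒ p f f P ⇒ p f f f

p f f f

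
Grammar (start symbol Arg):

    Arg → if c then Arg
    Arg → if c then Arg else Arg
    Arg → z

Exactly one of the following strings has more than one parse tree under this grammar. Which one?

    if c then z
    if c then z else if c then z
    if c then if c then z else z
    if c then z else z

if c then z: 1 tree
if c then z else if c then z: 1 tree
if c then if c then z else z: 2 trees
if c then z else z: 1 tree

if c then if c then z else z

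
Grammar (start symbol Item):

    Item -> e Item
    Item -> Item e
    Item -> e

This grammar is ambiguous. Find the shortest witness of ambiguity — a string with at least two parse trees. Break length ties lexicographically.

e e

length 1: no string has ≥2 trees
length 2: e e has 2 parse trees

Two derivations of e e:
  Item ⇒ e Item ⇒ e e
  Item ⇒ Item e ⇒ e e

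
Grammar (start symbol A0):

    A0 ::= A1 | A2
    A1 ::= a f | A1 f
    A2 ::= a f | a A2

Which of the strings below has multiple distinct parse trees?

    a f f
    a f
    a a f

a f

a f f: 1 tree
a f: 2 trees
a a f: 1 tree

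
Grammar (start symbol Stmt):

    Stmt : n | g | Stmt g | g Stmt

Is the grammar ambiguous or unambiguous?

Ambiguous

Witness: g g

Derivation 1: Stmt ⇒ Stmt g ⇒ g g
Derivation 2: Stmt ⇒ g Stmt ⇒ g g

Two distinct leftmost derivations for the same string.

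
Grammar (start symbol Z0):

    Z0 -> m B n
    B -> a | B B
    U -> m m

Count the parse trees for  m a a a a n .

5

Parse trees for m a a a a n:
  [Z0 m [B [B a] [B [B a] [B [B a] [B a]]]] n]
  [Z0 m [B [B a] [B [B [B a] [B a]] [B a]]] n]
  [Z0 m [B [B [B a] [B a]] [B [B a] [B a]]] n]
  [Z0 m [B [B [B a] [B [B a] [B a]]] [B a]] n]
  [Z0 m [B [B [B [B a] [B a]] [B a]] [B a]] n]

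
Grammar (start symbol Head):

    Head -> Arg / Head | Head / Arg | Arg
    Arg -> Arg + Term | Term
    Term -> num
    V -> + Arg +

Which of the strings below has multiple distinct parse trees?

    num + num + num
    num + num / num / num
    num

num + num / num / num

num + num + num: 1 tree
num + num / num / num: 4 trees
num: 1 tree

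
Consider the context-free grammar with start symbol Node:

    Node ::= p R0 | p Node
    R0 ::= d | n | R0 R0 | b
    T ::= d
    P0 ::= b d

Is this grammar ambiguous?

Ambiguous

Witness: p b b b

Derivation 1: Node ⇒ p R0 ⇒ p R0 R0 ⇒ p R0 R0 R0 ⇒ p b R0 R0 ⇒ p b b R0 ⇒ p b b b
Derivation 2: Node ⇒ p R0 ⇒ p R0 R0 ⇒ p b R0 ⇒ p b R0 R0 ⇒ p b b R0 ⇒ p b b b

Two distinct leftmost derivations for the same string.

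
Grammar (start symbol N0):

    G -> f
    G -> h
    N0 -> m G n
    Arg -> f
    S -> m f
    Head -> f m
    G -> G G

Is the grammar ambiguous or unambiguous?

Ambiguous

Witness: m f f f n

Derivation 1: N0 ⇒ m G n ⇒ m G G n ⇒ m f G n ⇒ m f G G n ⇒ m f f G n ⇒ m f f f n
Derivation 2: N0 ⇒ m G n ⇒ m G G n ⇒ m G G G n ⇒ m f G G n ⇒ m f f G n ⇒ m f f f n

Two distinct leftmost derivations for the same string.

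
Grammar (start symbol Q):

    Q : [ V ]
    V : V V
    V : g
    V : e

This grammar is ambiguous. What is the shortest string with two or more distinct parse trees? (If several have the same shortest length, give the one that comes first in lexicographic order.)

length 3: no string has ≥2 trees
length 4: no string has ≥2 trees
length 5: [ e e e ] has 2 parse trees

Two derivations of [ e e e ]:
  Q ⇒ [ V ] ⇒ [ V V ] ⇒ [ V V V ] ⇒ [ e V V ] ⇒ [ e e V ] ⇒ [ e e e ]
  Q ⇒ [ V ] ⇒ [ V V ] ⇒ [ e V ] ⇒ [ e V V ] ⇒ [ e e V ] ⇒ [ e e e ]

[ e e e ]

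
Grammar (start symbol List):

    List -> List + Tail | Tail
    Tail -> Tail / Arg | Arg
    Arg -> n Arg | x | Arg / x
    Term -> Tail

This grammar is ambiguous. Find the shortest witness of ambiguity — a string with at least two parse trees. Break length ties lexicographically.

x / x

length 1: no string has ≥2 trees
length 2: no string has ≥2 trees
length 3: x / x has 2 parse trees

Two derivations of x / x:
  List ⇒ Tail ⇒ Tail / Arg ⇒ Arg / Arg ⇒ x / Arg ⇒ x / x
  List ⇒ Tail ⇒ Arg ⇒ Arg / x ⇒ x / x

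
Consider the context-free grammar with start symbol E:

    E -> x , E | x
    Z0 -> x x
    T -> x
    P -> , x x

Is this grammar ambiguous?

(Z0, T, P are unreachable from E, so their rules don't affect L(E).) The reachable grammar is A → atom sep A | atom. Each atom is followed by either the separator (recurse) or end-of-string (stop) — no choice point.

Unambiguous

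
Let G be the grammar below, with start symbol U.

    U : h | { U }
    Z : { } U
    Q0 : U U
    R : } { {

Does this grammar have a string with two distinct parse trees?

Unambiguous

Only U is reachable from U; ignoring the rest: Each string is a nest of matched brackets around a single atom. An opening bracket forces the recursive rule; an atom forces the base rule.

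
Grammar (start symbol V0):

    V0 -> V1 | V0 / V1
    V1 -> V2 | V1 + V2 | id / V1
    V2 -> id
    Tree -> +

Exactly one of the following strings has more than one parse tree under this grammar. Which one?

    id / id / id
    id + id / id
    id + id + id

id / id / id: 4 trees
id + id / id: 1 tree
id + id + id: 1 tree

id / id / id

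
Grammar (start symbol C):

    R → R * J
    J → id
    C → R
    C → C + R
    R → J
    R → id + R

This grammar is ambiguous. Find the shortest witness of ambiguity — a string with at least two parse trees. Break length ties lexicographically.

length 1: no string has ≥2 trees
length 3: id + id has 2 parse trees

Two derivations of id + id:
  C ⇒ R ⇒ id + R ⇒ id + J ⇒ id + id
  C ⇒ C + R ⇒ R + R ⇒ J + R ⇒ id + R ⇒ id + J ⇒ id + id

id + id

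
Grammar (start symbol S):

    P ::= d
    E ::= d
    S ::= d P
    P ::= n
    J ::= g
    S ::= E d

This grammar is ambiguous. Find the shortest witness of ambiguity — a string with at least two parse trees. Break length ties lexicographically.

length 2: d d has 2 parse trees

Two derivations of d d:
  S ⇒ d P ⇒ d d
  S ⇒ E d ⇒ d d

d d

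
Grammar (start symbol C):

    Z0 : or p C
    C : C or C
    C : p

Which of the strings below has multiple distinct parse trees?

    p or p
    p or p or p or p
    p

p or p or p or p

p or p: 1 tree
p or p or p or p: 5 trees
p: 1 tree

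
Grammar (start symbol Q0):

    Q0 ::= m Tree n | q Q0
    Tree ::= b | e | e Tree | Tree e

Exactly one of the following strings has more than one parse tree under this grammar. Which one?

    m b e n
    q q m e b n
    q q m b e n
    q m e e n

q m e e n

m b e n: 1 tree
q q m e b n: 1 tree
q q m b e n: 1 tree
q m e e n: 2 trees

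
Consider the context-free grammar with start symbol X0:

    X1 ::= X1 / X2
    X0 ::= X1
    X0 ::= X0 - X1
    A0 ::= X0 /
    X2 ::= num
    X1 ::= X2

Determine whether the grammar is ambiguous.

Unambiguous

Only X0, X1, X2 are reachable from X0; ignoring the rest: This is a standard precedence ladder (X0 over X1 over X2), with each level left-recursive on its own operator ('-' at X0, '/' at X1). That structure is LR(1), hence unambiguous.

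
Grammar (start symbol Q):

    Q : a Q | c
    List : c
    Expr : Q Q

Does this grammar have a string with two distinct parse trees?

Unambiguous

Only Q is reachable from Q; ignoring the rest: Each reachable nonterminal has at most one production per leading terminal, and all productions are right-linear; the derivation is determined token-by-token.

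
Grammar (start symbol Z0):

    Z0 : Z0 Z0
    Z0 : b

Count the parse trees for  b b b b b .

14

Parse trees for b b b b b (showing first 6 of 14):
  [Z0 [Z0 b] [Z0 [Z0 b] [Z0 [Z0 b] [Z0 [Z0 b] [Z0 b]]]]]
  [Z0 [Z0 b] [Z0 [Z0 b] [Z0 [Z0 [Z0 b] [Z0 b]] [Z0 b]]]]
  [Z0 [Z0 b] [Z0 [Z0 [Z0 b] [Z0 b]] [Z0 [Z0 b] [Z0 b]]]]
  [Z0 [Z0 b] [Z0 [Z0 [Z0 b] [Z0 [Z0 b] [Z0 b]]] [Z0 b]]]
  [Z0 [Z0 b] [Z0 [Z0 [Z0 [Z0 b] [Z0 b]] [Z0 b]] [Z0 b]]]
  [Z0 [Z0 [Z0 b] [Z0 b]] [Z0 [Z0 b] [Z0 [Z0 b] [Z0 b]]]]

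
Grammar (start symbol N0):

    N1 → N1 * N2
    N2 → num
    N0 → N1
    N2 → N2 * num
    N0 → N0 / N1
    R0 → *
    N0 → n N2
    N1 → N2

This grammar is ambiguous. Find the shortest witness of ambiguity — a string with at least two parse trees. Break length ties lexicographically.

num * num

length 1: no string has ≥2 trees
length 2: no string has ≥2 trees
length 3: num * num has 2 parse trees

Two derivations of num * num:
  N0 ⇒ N1 ⇒ N1 * N2 ⇒ N2 * N2 ⇒ num * N2 ⇒ num * num
  N0 ⇒ N1 ⇒ N2 ⇒ N2 * num ⇒ num * num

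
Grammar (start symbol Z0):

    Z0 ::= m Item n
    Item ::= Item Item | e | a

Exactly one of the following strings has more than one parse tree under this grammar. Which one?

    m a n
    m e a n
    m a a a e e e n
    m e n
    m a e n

m a a a e e e n

m a n: 1 tree
m e a n: 1 tree
m a a a e e e n: 42 trees
m e n: 1 tree
m a e n: 1 tree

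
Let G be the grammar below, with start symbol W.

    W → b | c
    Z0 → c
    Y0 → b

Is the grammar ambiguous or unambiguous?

(Z0, Y0 are unreachable from W, so their rules don't affect L(W).) The reachable rules are right-linear with at most one rule per (nonterminal, next-terminal) pair. Each input token forces the next rule, so parsing is deterministic.

Unambiguous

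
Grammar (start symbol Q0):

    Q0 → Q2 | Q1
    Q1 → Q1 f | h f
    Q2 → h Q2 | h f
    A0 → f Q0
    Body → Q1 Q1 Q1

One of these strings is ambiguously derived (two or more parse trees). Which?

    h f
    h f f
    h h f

h f

h f: 2 trees
h f f: 1 tree
h h f: 1 tree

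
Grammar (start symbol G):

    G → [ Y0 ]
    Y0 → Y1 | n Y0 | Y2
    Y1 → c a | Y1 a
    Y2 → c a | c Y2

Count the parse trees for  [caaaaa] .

1

Parse trees for [caaaaa]:
  [G [ [Y0 [Y1 [Y1 [Y1 [Y1 [Y1 c a] a] a] a] a]] ]]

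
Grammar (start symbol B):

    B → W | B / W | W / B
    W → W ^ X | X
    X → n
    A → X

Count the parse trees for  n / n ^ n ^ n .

Parse trees for n / n ^ n ^ n:
  [B [B [W [X n]]] / [W [W [W [X n]] ^ [X n]] ^ [X n]]]
  [B [W [X n]] / [B [W [W [W [X n]] ^ [X n]] ^ [X n]]]]

2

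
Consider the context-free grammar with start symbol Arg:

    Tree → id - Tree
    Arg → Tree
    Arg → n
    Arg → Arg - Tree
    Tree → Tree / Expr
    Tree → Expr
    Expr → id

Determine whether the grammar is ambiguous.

Ambiguous

Witness: id - id

Derivation 1: Arg ⇒ Tree ⇒ id - Tree ⇒ id - Expr ⇒ id - id
Derivation 2: Arg ⇒ Arg - Tree ⇒ Tree - Tree ⇒ Expr - Tree ⇒ id - Tree ⇒ id - Expr ⇒ id - id

Two distinct leftmost derivations for the same string.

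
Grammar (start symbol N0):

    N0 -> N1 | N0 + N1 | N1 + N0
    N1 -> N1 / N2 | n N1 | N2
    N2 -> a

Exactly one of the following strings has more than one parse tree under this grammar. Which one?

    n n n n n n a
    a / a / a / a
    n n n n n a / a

n n n n n a / a

n n n n n n a: 1 tree
a / a / a / a: 1 tree
n n n n n a / a: 6 trees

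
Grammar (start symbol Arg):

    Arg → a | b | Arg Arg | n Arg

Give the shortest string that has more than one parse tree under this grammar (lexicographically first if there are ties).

length 1: no string has ≥2 trees
length 2: no string has ≥2 trees
length 3: a a a has 2 parse trees

Two derivations of a a a:
  Arg ⇒ Arg Arg ⇒ a Arg ⇒ a Arg Arg ⇒ a a Arg ⇒ a a a
  Arg ⇒ Arg Arg ⇒ Arg Arg Arg ⇒ a Arg Arg ⇒ a a Arg ⇒ a a a

a a a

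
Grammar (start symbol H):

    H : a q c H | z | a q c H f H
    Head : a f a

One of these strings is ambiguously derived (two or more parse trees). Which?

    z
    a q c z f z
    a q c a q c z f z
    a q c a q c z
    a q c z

z: 1 tree
a q c z f z: 1 tree
a q c a q c z f z: 2 trees
a q c a q c z: 1 tree
a q c z: 1 tree

a q c a q c z f z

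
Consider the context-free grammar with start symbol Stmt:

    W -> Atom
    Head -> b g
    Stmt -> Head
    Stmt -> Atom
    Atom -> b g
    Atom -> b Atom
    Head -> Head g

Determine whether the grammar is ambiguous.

Witness: b g

Derivation 1: Stmt ⇒ Head ⇒ b g
Derivation 2: Stmt ⇒ Atom ⇒ b g

Two distinct leftmost derivations for the same string.

Ambiguous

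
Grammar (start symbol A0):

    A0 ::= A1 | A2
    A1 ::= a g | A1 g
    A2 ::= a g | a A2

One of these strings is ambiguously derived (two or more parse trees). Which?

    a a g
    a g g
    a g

a a g: 1 tree
a g g: 1 tree
a g: 2 trees

a g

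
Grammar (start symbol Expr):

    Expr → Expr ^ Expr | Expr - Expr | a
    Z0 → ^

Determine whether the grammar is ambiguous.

Ambiguous

Witness: a - a - a

Derivation 1: Expr ⇒ Expr - Expr ⇒ Expr - Expr - Expr ⇒ a - Expr - Expr ⇒ a - a - Expr ⇒ a - a - a
Derivation 2: Expr ⇒ Expr - Expr ⇒ a - Expr ⇒ a - Expr - Expr ⇒ a - a - Expr ⇒ a - a - a

Two distinct leftmost derivations for the same string.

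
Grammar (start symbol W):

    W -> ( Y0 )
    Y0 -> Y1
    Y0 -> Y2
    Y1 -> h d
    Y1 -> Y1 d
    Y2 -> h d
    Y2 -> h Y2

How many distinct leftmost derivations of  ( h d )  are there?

2

Parse trees for ( h d ):
  [W ( [Y0 [Y1 h d]] )]
  [W ( [Y0 [Y2 h d]] )]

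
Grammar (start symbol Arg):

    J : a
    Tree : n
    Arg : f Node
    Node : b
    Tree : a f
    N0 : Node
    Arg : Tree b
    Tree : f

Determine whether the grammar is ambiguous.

Ambiguous

Witness: f b

Derivation 1: Arg ⇒ f Node ⇒ f b
Derivation 2: Arg ⇒ Tree b ⇒ f b

Two distinct leftmost derivations for the same string.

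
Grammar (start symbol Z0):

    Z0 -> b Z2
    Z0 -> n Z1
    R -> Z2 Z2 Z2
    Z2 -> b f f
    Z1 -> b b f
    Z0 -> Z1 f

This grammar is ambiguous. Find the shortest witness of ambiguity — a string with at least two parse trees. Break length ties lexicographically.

b b f f

length 4: b b f f has 2 parse trees

Two derivations of b b f f:
  Z0 ⇒ b Z2 ⇒ b b f f
  Z0 ⇒ Z1 f ⇒ b b f f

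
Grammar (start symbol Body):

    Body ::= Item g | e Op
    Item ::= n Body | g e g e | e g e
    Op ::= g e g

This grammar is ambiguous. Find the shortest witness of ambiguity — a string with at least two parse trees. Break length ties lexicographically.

e g e g

length 4: e g e g has 2 parse trees

Two derivations of e g e g:
  Body ⇒ Item g ⇒ e g e g
  Body ⇒ e Op ⇒ e g e g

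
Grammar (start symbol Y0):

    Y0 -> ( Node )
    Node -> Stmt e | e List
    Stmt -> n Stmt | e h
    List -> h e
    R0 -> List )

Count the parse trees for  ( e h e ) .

2

Parse trees for ( e h e ):
  [Y0 ( [Node [Stmt e h] e] )]
  [Y0 ( [Node e [List h e]] )]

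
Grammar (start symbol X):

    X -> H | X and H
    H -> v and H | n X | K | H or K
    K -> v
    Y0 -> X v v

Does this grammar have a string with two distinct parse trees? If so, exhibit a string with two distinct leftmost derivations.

Witness: v and v

Derivation 1: X ⇒ H ⇒ v and H ⇒ v and K ⇒ v and v
Derivation 2: X ⇒ X and H ⇒ H and H ⇒ K and H ⇒ v and H ⇒ v and K ⇒ v and v

Two distinct leftmost derivations for the same string.

Ambiguous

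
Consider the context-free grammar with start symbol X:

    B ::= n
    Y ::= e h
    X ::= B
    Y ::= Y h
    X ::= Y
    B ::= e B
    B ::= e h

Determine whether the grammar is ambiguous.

Witness: e h

Derivation 1: X ⇒ B ⇒ e h
Derivation 2: X ⇒ Y ⇒ e h

Two distinct leftmost derivations for the same string.

Ambiguous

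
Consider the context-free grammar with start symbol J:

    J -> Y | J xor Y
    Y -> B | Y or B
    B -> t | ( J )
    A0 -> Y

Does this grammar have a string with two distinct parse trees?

Only J, Y, B are reachable from J; ignoring the rest: J → J xor Y | Y  ;  Y → Y or B | B  — a left-associative chain with B at the bottom. Each string factors uniquely by precedence.

Unambiguous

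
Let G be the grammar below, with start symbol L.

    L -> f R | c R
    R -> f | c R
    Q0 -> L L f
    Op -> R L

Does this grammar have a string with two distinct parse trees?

Only L, R are reachable from L; ignoring the rest: The reachable rules are right-linear with at most one rule per (nonterminal, next-terminal) pair. Each input token forces the next rule, so parsing is deterministic.

Unambiguous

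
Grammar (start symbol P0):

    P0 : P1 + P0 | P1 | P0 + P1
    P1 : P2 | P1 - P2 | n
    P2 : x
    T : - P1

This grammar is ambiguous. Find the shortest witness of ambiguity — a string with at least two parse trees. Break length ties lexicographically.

length 1: no string has ≥2 trees
length 3: n + n has 2 parse trees

Two derivations of n + n:
  P0 ⇒ P1 + P0 ⇒ n + P0 ⇒ n + P1 ⇒ n + n
  P0 ⇒ P0 + P1 ⇒ P1 + P1 ⇒ n + P1 ⇒ n + n

n + n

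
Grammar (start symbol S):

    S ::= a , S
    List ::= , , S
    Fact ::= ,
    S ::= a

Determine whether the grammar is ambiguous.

Unambiguous

Only S is reachable from S; ignoring the rest: The reachable grammar is A → atom sep A | atom. Each atom is followed by either the separator (recurse) or end-of-string (stop) — no choice point.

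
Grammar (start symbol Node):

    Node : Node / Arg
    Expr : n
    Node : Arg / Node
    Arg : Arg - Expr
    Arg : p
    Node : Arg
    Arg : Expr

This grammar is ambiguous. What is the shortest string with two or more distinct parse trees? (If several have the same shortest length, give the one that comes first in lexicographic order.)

n / n

length 1: no string has ≥2 trees
length 3: n / n has 2 parse trees

Two derivations of n / n:
  Node ⇒ Node / Arg ⇒ Arg / Arg ⇒ Expr / Arg ⇒ n / Arg ⇒ n / Expr ⇒ n / n
  Node ⇒ Arg / Node ⇒ Expr / Node ⇒ n / Node ⇒ n / Arg ⇒ n / Expr ⇒ n / n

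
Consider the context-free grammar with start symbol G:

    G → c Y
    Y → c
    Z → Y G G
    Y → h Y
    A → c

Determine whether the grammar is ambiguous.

(A, Z are unreachable from G, so their rules don't affect L(G).) The reachable rules are right-linear with at most one rule per (nonterminal, next-terminal) pair. Each input token forces the next rule, so parsing is deterministic.

Unambiguous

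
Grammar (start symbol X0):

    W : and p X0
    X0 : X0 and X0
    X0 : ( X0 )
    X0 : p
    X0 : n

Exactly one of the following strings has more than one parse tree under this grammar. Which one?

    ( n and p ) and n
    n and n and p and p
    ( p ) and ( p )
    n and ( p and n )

n and n and p and p

( n and p ) and n: 1 tree
n and n and p and p: 5 trees
( p ) and ( p ): 1 tree
n and ( p and n ): 1 tree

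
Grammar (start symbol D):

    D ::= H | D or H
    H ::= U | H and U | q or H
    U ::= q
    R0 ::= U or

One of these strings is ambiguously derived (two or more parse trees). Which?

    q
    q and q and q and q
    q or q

q or q

q: 1 tree
q and q and q and q: 1 tree
q or q: 2 trees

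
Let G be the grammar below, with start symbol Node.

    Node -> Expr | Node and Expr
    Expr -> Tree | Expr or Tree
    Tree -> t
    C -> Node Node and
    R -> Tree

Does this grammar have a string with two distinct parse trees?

Only Node, Expr, Tree are reachable from Node; ignoring the rest: The grammar is stratified — Node handles 'and' (left-recursive), Expr handles 'or', Tree atoms. Each operator has a fixed associativity and precedence level, so every string has one parse.

Unambiguous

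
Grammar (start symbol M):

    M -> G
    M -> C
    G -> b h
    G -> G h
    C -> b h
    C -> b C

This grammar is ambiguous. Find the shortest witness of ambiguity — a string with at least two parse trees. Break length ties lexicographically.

b h

length 2: b h has 2 parse trees

Two derivations of b h:
  M ⇒ G ⇒ b h
  M ⇒ C ⇒ b h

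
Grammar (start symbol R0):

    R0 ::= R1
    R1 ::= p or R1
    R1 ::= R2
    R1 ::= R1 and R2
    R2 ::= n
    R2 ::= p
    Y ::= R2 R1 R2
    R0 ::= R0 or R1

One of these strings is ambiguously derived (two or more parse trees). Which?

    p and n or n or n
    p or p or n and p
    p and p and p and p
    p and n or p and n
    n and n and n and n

p and n or n or n: 1 tree
p or p or n and p: 7 trees
p and p and p and p: 1 tree
p and n or p and n: 1 tree
n and n and n and n: 1 tree

p or p or n and p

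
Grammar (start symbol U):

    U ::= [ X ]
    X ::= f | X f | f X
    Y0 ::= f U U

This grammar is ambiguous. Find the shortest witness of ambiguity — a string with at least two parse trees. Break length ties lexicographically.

length 3: no string has ≥2 trees
length 4: [ f f ] has 2 parse trees

Two derivations of [ f f ]:
  U ⇒ [ X ] ⇒ [ X f ] ⇒ [ f f ]
  U ⇒ [ X ] ⇒ [ f X ] ⇒ [ f f ]

[ f f ]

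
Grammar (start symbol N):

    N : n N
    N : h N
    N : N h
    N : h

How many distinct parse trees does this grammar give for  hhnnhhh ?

Parse trees for hhnnhhh (showing first 6 of 22):
  [N h [N h [N n [N n [N h [N h [N h]]]]]]]
  [N h [N h [N n [N n [N h [N [N h] h]]]]]]
  [N h [N h [N n [N n [N [N h [N h]] h]]]]]
  [N h [N h [N n [N n [N [N [N h] h] h]]]]]
  [N h [N h [N n [N [N n [N h [N h]]] h]]]]
  [N h [N h [N n [N [N n [N [N h] h]] h]]]]

22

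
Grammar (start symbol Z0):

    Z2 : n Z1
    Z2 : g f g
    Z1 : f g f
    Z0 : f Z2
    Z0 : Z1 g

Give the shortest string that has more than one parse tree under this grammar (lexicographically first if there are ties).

length 4: f g f g has 2 parse trees

Two derivations of f g f g:
  Z0 ⇒ f Z2 ⇒ f g f g
  Z0 ⇒ Z1 g ⇒ f g f g

f g f g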